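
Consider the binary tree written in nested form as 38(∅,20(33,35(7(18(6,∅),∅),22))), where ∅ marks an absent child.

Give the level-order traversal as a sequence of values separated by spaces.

Level-order visits nodes level by level from the root, left to right within each level.
Level 0: 38
Level 1: 20
Level 2: 33, 35
Level 3: 7, 22
Level 4: 18
Level 5: 6

38 20 33 35 7 22 18 6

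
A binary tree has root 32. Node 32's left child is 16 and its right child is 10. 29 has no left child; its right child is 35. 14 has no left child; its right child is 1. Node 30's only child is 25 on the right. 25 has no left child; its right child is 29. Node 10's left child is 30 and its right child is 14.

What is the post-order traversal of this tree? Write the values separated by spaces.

Post-order visits the left subtree, then the right subtree, then the node.
At 32: go left to 16.
  16 is a leaf — visit 16.
At 32: go right to 10.
  At 10: go left to 30.
    At 30: no left child.
    At 30: go right to 25.
      At 25: no left child.
      At 25: go right to 29.
        At 29: no left child.
        At 29: go right to 35.
          35 is a leaf — visit 35.
        Visit 29.
      Visit 25.
    Visit 30.
  At 10: go right to 14.
    At 14: no left child.
    At 14: go right to 1.
      1 is a leaf — visit 1.
    Visit 14.
  Visit 10.
Visit 32.

16 35 29 25 30 1 14 10 32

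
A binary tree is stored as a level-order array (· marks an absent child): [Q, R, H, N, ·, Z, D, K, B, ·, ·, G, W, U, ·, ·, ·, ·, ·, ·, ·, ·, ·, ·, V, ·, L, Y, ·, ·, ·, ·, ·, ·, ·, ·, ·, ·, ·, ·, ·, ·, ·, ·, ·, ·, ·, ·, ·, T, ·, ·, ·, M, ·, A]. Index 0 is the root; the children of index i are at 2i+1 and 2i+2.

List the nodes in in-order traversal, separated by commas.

In-order visits the left subtree, then the node, then the right subtree.
At Q: go left to R.
  At R: go left to N.
    At N: go left to K.
      K is a leaf — visit K.
    Visit N.
    At N: go right to B.
      B is a leaf — visit B.
  Visit R.
  At R: no right child.
Visit Q.
At Q: go right to H.
  At H: go left to Z.
    At Z: go left to G.
      At G: no left child.
      Visit G.
      At G: go right to V.
        At V: go left to T.
          T is a leaf — visit T.
        Visit V.
        At V: no right child.
    Visit Z.
    At Z: go right to W.
      At W: no left child.
      Visit W.
      At W: go right to L.
        At L: go left to M.
          M is a leaf — visit M.
        Visit L.
        At L: no right child.
  Visit H.
  At H: go right to D.
    At D: go left to U.
      At U: go left to Y.
        At Y: go left to A.
          A is a leaf — visit A.
        Visit Y.
        At Y: no right child.
      Visit U.
      At U: no right child.
    Visit D.
    At D: no right child.

K, N, B, R, Q, G, T, V, Z, W, M, L, H, A, Y, U, D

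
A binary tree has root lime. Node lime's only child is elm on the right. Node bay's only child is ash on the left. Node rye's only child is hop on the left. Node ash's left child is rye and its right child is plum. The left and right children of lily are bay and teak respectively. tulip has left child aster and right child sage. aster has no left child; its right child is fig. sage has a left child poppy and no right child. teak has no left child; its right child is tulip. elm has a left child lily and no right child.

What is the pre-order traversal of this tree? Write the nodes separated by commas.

Pre-order visits the node, then its left subtree, then its right subtree.
Visit lime.
At lime: no left child.
At lime: go right to elm.
  Visit elm.
  At elm: go left to lily.
    Visit lily.
    At lily: go left to bay.
      Visit bay.
      At bay: go left to ash.
        Visit ash.
        At ash: go left to rye.
          Visit rye.
          At rye: go left to hop.
            hop is a leaf — visit hop.
          At rye: no right child.
        At ash: go right to plum.
          plum is a leaf — visit plum.
      At bay: no right child.
    At lily: go right to teak.
      Visit teak.
      At teak: no left child.
      At teak: go right to tulip.
        Visit tulip.
        At tulip: go left to aster.
          Visit aster.
          At aster: no left child.
          At aster: go right to fig.
            fig is a leaf — visit fig.
        At tulip: go right to sage.
          Visit sage.
          At sage: go left to poppy.
            poppy is a leaf — visit poppy.
          At sage: no right child.
  At elm: no right child.

lime, elm, lily, bay, ash, rye, hop, plum, teak, tulip, aster, fig, sage, poppy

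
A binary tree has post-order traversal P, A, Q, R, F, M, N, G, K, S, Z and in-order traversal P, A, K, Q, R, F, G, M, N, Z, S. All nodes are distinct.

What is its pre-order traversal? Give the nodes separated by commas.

The last element of post-order is the root; it splits in-order into left and right subtrees.
Root Z: left subtree has 9 nodes {P, A, K, Q, R, F, G, M, N}, right has 1 {S}.
  Root K: left subtree has 2 nodes {P, A}, right has 6 {Q, R, F, G, M, N}.
    Root A: left subtree has 1 node {P}, right has 0 { }.
    Root G: left subtree has 3 nodes {Q, R, F}, right has 2 {M, N}.
      Root F: left subtree has 2 nodes {Q, R}, right has 0 { }.
        Root R: left subtree has 1 node {Q}, right has 0 { }.
      Root N: left subtree has 1 node {M}, right has 0 { }.

Z, K, A, P, G, F, R, Q, N, M, S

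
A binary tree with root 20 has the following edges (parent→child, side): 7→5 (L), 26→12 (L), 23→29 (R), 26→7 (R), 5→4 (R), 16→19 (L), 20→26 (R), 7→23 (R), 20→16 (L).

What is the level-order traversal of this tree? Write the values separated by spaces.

20 16 26 19 12 7 5 23 4 29

Level-order visits nodes level by level from the root, left to right within each level.
Level 0: 20
Level 1: 16, 26
Level 2: 19, 12, 7
Level 3: 5, 23
Level 4: 4, 29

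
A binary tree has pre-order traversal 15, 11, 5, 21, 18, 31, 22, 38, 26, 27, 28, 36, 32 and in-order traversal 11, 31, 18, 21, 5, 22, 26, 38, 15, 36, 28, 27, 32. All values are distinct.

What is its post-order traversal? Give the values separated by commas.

The first element of pre-order is the root; it splits in-order into left and right subtrees.
Root 15: left subtree has 8 nodes {11, 31, 18, 21, 5, 22, 26, 38}, right has 4 {36, 28, 27, 32}.
  Root 11: left subtree has 0 nodes { }, right has 7 {31, 18, 21, 5, 22, 26, 38}.
    Root 5: left subtree has 3 nodes {31, 18, 21}, right has 3 {22, 26, 38}.
      Root 21: left subtree has 2 nodes {31, 18}, right has 0 { }.
        Root 18: left subtree has 1 node {31}, right has 0 { }.
      Root 22: left subtree has 0 nodes { }, right has 2 {26, 38}.
        Root 38: left subtree has 1 node {26}, right has 0 { }.
  Root 27: left subtree has 2 nodes {36, 28}, right has 1 {32}.
    Root 28: left subtree has 1 node {36}, right has 0 { }.

31, 18, 21, 26, 38, 22, 5, 11, 36, 28, 32, 27, 15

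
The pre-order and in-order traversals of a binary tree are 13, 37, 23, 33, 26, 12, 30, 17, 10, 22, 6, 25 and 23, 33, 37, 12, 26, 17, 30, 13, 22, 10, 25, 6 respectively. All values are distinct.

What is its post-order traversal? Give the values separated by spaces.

The first element of pre-order is the root; it splits in-order into left and right subtrees.
Root 13: left subtree has 7 nodes {23, 33, 37, 12, 26, 17, 30}, right has 4 {22, 10, 25, 6}.
  Root 37: left subtree has 2 nodes {23, 33}, right has 4 {12, 26, 17, 30}.
    Root 23: left subtree has 0 nodes { }, right has 1 {33}.
    Root 26: left subtree has 1 node {12}, right has 2 {17, 30}.
      Root 30: left subtree has 1 node {17}, right has 0 { }.
  Root 10: left subtree has 1 node {22}, right has 2 {25, 6}.
    Root 6: left subtree has 1 node {25}, right has 0 { }.

33 23 12 17 30 26 37 22 25 6 10 13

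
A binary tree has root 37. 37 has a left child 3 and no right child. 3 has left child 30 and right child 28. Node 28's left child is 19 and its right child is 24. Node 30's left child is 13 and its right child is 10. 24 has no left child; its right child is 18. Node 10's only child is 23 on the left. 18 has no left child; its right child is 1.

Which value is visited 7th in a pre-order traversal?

Pre-order visits the node, then its left subtree, then its right subtree.
Visit 37.
At 37: go left to 3.
  Visit 3.
  At 3: go left to 30.
    Visit 30.
    At 30: go left to 13.
      13 is a leaf — visit 13.
    At 30: go right to 10.
      Visit 10.
      At 10: go left to 23.
        23 is a leaf — visit 23.
      At 10: no right child.
  At 3: go right to 28.
    Visit 28.
    At 28: go left to 19.
      19 is a leaf — visit 19.
    At 28: go right to 24.
      Visit 24.
      At 24: no left child.
      At 24: go right to 18.
        Visit 18.
        At 18: no left child.
        At 18: go right to 1.
          1 is a leaf — visit 1.
At 37: no right child.
Full pre-order sequence: 37, 3, 30, 13, 10, 23, 28, 19, 24, 18, 1.

28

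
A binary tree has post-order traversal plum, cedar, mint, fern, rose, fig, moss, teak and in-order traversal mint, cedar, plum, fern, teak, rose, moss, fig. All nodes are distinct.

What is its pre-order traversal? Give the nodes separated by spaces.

The last element of post-order is the root; it splits in-order into left and right subtrees.
Root teak: left subtree has 4 nodes {mint, cedar, plum, fern}, right has 3 {rose, moss, fig}.
  Root fern: left subtree has 3 nodes {mint, cedar, plum}, right has 0 { }.
    Root mint: left subtree has 0 nodes { }, right has 2 {cedar, plum}.
      Root cedar: left subtree has 0 nodes { }, right has 1 {plum}.
  Root moss: left subtree has 1 node {rose}, right has 1 {fig}.

teak fern mint cedar plum moss rose fig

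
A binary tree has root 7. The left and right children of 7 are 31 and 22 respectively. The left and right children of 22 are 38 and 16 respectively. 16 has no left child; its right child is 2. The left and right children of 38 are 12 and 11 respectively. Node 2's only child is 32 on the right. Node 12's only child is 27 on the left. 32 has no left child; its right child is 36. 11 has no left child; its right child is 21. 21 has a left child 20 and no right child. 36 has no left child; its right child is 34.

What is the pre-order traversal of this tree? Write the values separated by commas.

Pre-order visits the node, then its left subtree, then its right subtree.
Visit 7.
At 7: go left to 31.
  31 is a leaf — visit 31.
At 7: go right to 22.
  Visit 22.
  At 22: go left to 38.
    Visit 38.
    At 38: go left to 12.
      Visit 12.
      At 12: go left to 27.
        27 is a leaf — visit 27.
      At 12: no right child.
    At 38: go right to 11.
      Visit 11.
      At 11: no left child.
      At 11: go right to 21.
        Visit 21.
        At 21: go left to 20.
          20 is a leaf — visit 20.
        At 21: no right child.
  At 22: go right to 16.
    Visit 16.
    At 16: no left child.
    At 16: go right to 2.
      Visit 2.
      At 2: no left child.
      At 2: go right to 32.
        Visit 32.
        At 32: no left child.
        At 32: go right to 36.
          Visit 36.
          At 36: no left child.
          At 36: go right to 34.
            34 is a leaf — visit 34.

7, 31, 22, 38, 12, 27, 11, 21, 20, 16, 2, 32, 36, 34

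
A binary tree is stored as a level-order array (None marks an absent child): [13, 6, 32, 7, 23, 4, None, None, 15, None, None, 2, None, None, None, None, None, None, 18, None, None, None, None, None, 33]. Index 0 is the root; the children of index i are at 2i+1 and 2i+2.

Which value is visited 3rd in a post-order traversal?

7

Post-order visits the left subtree, then the right subtree, then the node.
At 13: go left to 6.
  At 6: go left to 7.
    At 7: no left child.
    At 7: go right to 15.
      At 15: no left child.
      At 15: go right to 18.
        18 is a leaf — visit 18.
      Visit 15.
    Visit 7.
  At 6: go right to 23.
    23 is a leaf — visit 23.
  Visit 6.
At 13: go right to 32.
  At 32: go left to 4.
    At 4: go left to 2.
      At 2: no left child.
      At 2: go right to 33.
        33 is a leaf — visit 33.
      Visit 2.
    At 4: no right child.
    Visit 4.
  At 32: no right child.
  Visit 32.
Visit 13.
Full post-order sequence: 18, 15, 7, 23, 6, 33, 2, 4, 32, 13.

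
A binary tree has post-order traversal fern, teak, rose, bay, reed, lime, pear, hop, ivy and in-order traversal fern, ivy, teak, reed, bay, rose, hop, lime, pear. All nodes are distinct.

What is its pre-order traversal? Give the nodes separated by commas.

The last element of post-order is the root; it splits in-order into left and right subtrees.
Root ivy: left subtree has 1 node {fern}, right has 7 {teak, reed, bay, rose, hop, lime, pear}.
  Root hop: left subtree has 4 nodes {teak, reed, bay, rose}, right has 2 {lime, pear}.
    Root reed: left subtree has 1 node {teak}, right has 2 {bay, rose}.
      Root bay: left subtree has 0 nodes { }, right has 1 {rose}.
    Root pear: left subtree has 1 node {lime}, right has 0 { }.

ivy, fern, hop, reed, teak, bay, rose, pear, lime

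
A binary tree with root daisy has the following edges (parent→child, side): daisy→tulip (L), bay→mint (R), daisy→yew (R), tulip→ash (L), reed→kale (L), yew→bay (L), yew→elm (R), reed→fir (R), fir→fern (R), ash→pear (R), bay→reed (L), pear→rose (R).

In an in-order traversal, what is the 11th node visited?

In-order visits the left subtree, then the node, then the right subtree.
At daisy: go left to tulip.
  At tulip: go left to ash.
    At ash: no left child.
    Visit ash.
    At ash: go right to pear.
      At pear: no left child.
      Visit pear.
      At pear: go right to rose.
        rose is a leaf — visit rose.
  Visit tulip.
  At tulip: no right child.
Visit daisy.
At daisy: go right to yew.
  At yew: go left to bay.
    At bay: go left to reed.
      At reed: go left to kale.
        kale is a leaf — visit kale.
      Visit reed.
      At reed: go right to fir.
        At fir: no left child.
        Visit fir.
        At fir: go right to fern.
          fern is a leaf — visit fern.
    Visit bay.
    At bay: go right to mint.
      mint is a leaf — visit mint.
  Visit yew.
  At yew: go right to elm.
    elm is a leaf — visit elm.
Full in-order sequence: ash, pear, rose, tulip, daisy, kale, reed, fir, fern, bay, mint, yew, elm.

mint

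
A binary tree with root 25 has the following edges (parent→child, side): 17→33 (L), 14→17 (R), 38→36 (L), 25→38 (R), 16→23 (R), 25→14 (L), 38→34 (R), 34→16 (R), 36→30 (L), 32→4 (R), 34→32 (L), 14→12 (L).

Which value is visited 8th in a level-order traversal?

Level-order visits nodes level by level from the root, left to right within each level.
Level 0: 25
Level 1: 14, 38
Level 2: 12, 17, 36, 34
Level 3: 33, 30, 32, 16
Level 4: 4, 23
Full level-order sequence: 25, 14, 38, 12, 17, 36, 34, 33, 30, 32, 16, 4, 23.

33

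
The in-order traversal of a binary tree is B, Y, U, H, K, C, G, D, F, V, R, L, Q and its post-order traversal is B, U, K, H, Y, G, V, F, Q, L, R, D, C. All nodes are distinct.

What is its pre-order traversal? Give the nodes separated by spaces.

C Y B H U K D G R F V L Q

The last element of post-order is the root; it splits in-order into left and right subtrees.
Root C: left subtree has 5 nodes {B, Y, U, H, K}, right has 7 {G, D, F, V, R, L, Q}.
  Root Y: left subtree has 1 node {B}, right has 3 {U, H, K}.
    Root H: left subtree has 1 node {U}, right has 1 {K}.
  Root D: left subtree has 1 node {G}, right has 5 {F, V, R, L, Q}.
    Root R: left subtree has 2 nodes {F, V}, right has 2 {L, Q}.
      Root F: left subtree has 0 nodes { }, right has 1 {V}.
      Root L: left subtree has 0 nodes { }, right has 1 {Q}.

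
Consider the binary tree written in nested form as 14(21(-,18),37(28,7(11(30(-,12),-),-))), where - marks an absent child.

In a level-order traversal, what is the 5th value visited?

Level-order visits nodes level by level from the root, left to right within each level.
Level 0: 14
Level 1: 21, 37
Level 2: 18, 28, 7
Level 3: 11
Level 4: 30
Level 5: 12
Full level-order sequence: 14, 21, 37, 18, 28, 7, 11, 30, 12.

28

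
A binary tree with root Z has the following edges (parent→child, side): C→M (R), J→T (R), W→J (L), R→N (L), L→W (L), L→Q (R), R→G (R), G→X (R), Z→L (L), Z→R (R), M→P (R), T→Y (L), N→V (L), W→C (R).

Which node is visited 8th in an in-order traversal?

In-order visits the left subtree, then the node, then the right subtree.
At Z: go left to L.
  At L: go left to W.
    At W: go left to J.
      At J: no left child.
      Visit J.
      At J: go right to T.
        At T: go left to Y.
          Y is a leaf — visit Y.
        Visit T.
        At T: no right child.
    Visit W.
    At W: go right to C.
      At C: no left child.
      Visit C.
      At C: go right to M.
        At M: no left child.
        Visit M.
        At M: go right to P.
          P is a leaf — visit P.
  Visit L.
  At L: go right to Q.
    Q is a leaf — visit Q.
Visit Z.
At Z: go right to R.
  At R: go left to N.
    At N: go left to V.
      V is a leaf — visit V.
    Visit N.
    At N: no right child.
  Visit R.
  At R: go right to G.
    At G: no left child.
    Visit G.
    At G: go right to X.
      X is a leaf — visit X.
Full in-order sequence: J, Y, T, W, C, M, P, L, Q, Z, V, N, R, G, X.

L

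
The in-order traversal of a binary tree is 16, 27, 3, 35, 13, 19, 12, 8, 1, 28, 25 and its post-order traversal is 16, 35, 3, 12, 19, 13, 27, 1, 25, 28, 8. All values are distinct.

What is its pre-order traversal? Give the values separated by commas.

8, 27, 16, 13, 3, 35, 19, 12, 28, 1, 25

The last element of post-order is the root; it splits in-order into left and right subtrees.
Root 8: left subtree has 7 nodes {16, 27, 3, 35, 13, 19, 12}, right has 3 {1, 28, 25}.
  Root 27: left subtree has 1 node {16}, right has 5 {3, 35, 13, 19, 12}.
    Root 13: left subtree has 2 nodes {3, 35}, right has 2 {19, 12}.
      Root 3: left subtree has 0 nodes { }, right has 1 {35}.
      Root 19: left subtree has 0 nodes { }, right has 1 {12}.
  Root 28: left subtree has 1 node {1}, right has 1 {25}.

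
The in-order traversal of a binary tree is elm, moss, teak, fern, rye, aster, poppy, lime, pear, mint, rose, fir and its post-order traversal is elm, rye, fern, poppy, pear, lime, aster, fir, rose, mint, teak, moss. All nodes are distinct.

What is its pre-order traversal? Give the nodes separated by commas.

moss, elm, teak, mint, aster, fern, rye, lime, poppy, pear, rose, fir

The last element of post-order is the root; it splits in-order into left and right subtrees.
Root moss: left subtree has 1 node {elm}, right has 10 {teak, fern, rye, aster, poppy, lime, pear, mint, rose, fir}.
  Root teak: left subtree has 0 nodes { }, right has 9 {fern, rye, aster, poppy, lime, pear, mint, rose, fir}.
    Root mint: left subtree has 6 nodes {fern, rye, aster, poppy, lime, pear}, right has 2 {rose, fir}.
      Root aster: left subtree has 2 nodes {fern, rye}, right has 3 {poppy, lime, pear}.
        Root fern: left subtree has 0 nodes { }, right has 1 {rye}.
        Root lime: left subtree has 1 node {poppy}, right has 1 {pear}.
      Root rose: left subtree has 0 nodes { }, right has 1 {fir}.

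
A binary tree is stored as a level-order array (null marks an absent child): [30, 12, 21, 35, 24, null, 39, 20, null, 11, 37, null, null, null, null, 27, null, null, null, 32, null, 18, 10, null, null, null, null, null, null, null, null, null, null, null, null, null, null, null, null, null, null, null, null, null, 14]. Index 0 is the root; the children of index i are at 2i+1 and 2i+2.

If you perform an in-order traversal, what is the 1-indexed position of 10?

In-order visits the left subtree, then the node, then the right subtree.
At 30: go left to 12.
  At 12: go left to 35.
    At 35: go left to 20.
      At 20: go left to 27.
        27 is a leaf — visit 27.
      Visit 20.
      At 20: no right child.
    Visit 35.
    At 35: no right child.
  Visit 12.
  At 12: go right to 24.
    At 24: go left to 11.
      At 11: go left to 32.
        32 is a leaf — visit 32.
      Visit 11.
      At 11: no right child.
    Visit 24.
    At 24: go right to 37.
      At 37: go left to 18.
        At 18: no left child.
        Visit 18.
        At 18: go right to 14.
          14 is a leaf — visit 14.
      Visit 37.
      At 37: go right to 10.
        10 is a leaf — visit 10.
Visit 30.
At 30: go right to 21.
  At 21: no left child.
  Visit 21.
  At 21: go right to 39.
    39 is a leaf — visit 39.
Full in-order sequence: 27, 20, 35, 12, 32, 11, 24, 18, 14, 37, 10, 30, 21, 39.

11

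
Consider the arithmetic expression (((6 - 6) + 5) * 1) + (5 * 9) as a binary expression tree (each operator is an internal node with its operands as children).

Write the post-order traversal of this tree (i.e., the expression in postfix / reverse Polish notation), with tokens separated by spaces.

6 6 - 5 + 1 * 5 9 * +

Post-order on an expression tree gives postfix notation: for each operator, emit left operand, right operand, then the operator.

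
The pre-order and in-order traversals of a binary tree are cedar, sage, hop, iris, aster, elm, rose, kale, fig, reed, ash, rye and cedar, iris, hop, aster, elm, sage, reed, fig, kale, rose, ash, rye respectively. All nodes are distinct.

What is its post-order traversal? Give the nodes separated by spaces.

The first element of pre-order is the root; it splits in-order into left and right subtrees.
Root cedar: left subtree has 0 nodes { }, right has 11 {iris, hop, aster, elm, sage, reed, fig, kale, rose, ash, rye}.
  Root sage: left subtree has 4 nodes {iris, hop, aster, elm}, right has 6 {reed, fig, kale, rose, ash, rye}.
    Root hop: left subtree has 1 node {iris}, right has 2 {aster, elm}.
      Root aster: left subtree has 0 nodes { }, right has 1 {elm}.
    Root rose: left subtree has 3 nodes {reed, fig, kale}, right has 2 {ash, rye}.
      Root kale: left subtree has 2 nodes {reed, fig}, right has 0 { }.
        Root fig: left subtree has 1 node {reed}, right has 0 { }.
      Root ash: left subtree has 0 nodes { }, right has 1 {rye}.

iris elm aster hop reed fig kale rye ash rose sage cedar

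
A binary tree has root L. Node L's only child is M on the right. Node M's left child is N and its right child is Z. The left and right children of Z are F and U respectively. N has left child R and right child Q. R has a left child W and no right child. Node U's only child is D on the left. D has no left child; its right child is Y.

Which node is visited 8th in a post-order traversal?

Post-order visits the left subtree, then the right subtree, then the node.
At L: no left child.
At L: go right to M.
  At M: go left to N.
    At N: go left to R.
      At R: go left to W.
        W is a leaf — visit W.
      At R: no right child.
      Visit R.
    At N: go right to Q.
      Q is a leaf — visit Q.
    Visit N.
  At M: go right to Z.
    At Z: go left to F.
      F is a leaf — visit F.
    At Z: go right to U.
      At U: go left to D.
        At D: no left child.
        At D: go right to Y.
          Y is a leaf — visit Y.
        Visit D.
      At U: no right child.
      Visit U.
    Visit Z.
  Visit M.
Visit L.
Full post-order sequence: W, R, Q, N, F, Y, D, U, Z, M, L.

U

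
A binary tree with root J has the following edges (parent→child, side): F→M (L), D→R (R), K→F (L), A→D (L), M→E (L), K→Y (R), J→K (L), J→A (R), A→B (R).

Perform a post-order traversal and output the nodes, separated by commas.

E, M, F, Y, K, R, D, B, A, J

Post-order visits the left subtree, then the right subtree, then the node.
At J: go left to K.
  At K: go left to F.
    At F: go left to M.
      At M: go left to E.
        E is a leaf — visit E.
      At M: no right child.
      Visit M.
    At F: no right child.
    Visit F.
  At K: go right to Y.
    Y is a leaf — visit Y.
  Visit K.
At J: go right to A.
  At A: go left to D.
    At D: no left child.
    At D: go right to R.
      R is a leaf — visit R.
    Visit D.
  At A: go right to B.
    B is a leaf — visit B.
  Visit A.
Visit J.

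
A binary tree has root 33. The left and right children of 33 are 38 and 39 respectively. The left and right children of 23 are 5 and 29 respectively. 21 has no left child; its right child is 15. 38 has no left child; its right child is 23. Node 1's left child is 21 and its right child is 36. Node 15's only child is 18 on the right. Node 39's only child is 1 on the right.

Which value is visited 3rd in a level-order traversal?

Level-order visits nodes level by level from the root, left to right within each level.
Level 0: 33
Level 1: 38, 39
Level 2: 23, 1
Level 3: 5, 29, 21, 36
Level 4: 15
Level 5: 18
Full level-order sequence: 33, 38, 39, 23, 1, 5, 29, 21, 36, 15, 18.

39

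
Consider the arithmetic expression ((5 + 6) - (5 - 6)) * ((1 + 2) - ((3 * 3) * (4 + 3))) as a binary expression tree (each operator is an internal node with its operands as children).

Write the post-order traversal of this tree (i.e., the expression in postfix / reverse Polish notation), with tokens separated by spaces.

Post-order on an expression tree gives postfix notation: for each operator, emit left operand, right operand, then the operator.

5 6 + 5 6 - - 1 2 + 3 3 * 4 3 + * - *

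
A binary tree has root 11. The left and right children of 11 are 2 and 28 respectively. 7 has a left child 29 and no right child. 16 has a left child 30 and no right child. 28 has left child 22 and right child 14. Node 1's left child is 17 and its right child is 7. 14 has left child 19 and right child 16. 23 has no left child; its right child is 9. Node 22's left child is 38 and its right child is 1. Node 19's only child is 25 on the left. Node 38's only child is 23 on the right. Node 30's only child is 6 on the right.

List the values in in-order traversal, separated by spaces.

2 11 38 23 9 22 17 1 29 7 28 25 19 14 30 6 16

In-order visits the left subtree, then the node, then the right subtree.
At 11: go left to 2.
  2 is a leaf — visit 2.
Visit 11.
At 11: go right to 28.
  At 28: go left to 22.
    At 22: go left to 38.
      At 38: no left child.
      Visit 38.
      At 38: go right to 23.
        At 23: no left child.
        Visit 23.
        At 23: go right to 9.
          9 is a leaf — visit 9.
    Visit 22.
    At 22: go right to 1.
      At 1: go left to 17.
        17 is a leaf — visit 17.
      Visit 1.
      At 1: go right to 7.
        At 7: go left to 29.
          29 is a leaf — visit 29.
        Visit 7.
        At 7: no right child.
  Visit 28.
  At 28: go right to 14.
    At 14: go left to 19.
      At 19: go left to 25.
        25 is a leaf — visit 25.
      Visit 19.
      At 19: no right child.
    Visit 14.
    At 14: go right to 16.
      At 16: go left to 30.
        At 30: no left child.
        Visit 30.
        At 30: go right to 6.
          6 is a leaf — visit 6.
      Visit 16.
      At 16: no right child.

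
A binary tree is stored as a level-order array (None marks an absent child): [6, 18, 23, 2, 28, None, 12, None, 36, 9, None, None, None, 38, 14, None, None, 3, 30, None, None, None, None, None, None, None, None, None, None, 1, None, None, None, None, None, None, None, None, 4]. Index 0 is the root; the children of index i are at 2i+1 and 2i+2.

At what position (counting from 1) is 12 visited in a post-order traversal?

Post-order visits the left subtree, then the right subtree, then the node.
At 6: go left to 18.
  At 18: go left to 2.
    At 2: no left child.
    At 2: go right to 36.
      At 36: go left to 3.
        3 is a leaf — visit 3.
      At 36: go right to 30.
        At 30: no left child.
        At 30: go right to 4.
          4 is a leaf — visit 4.
        Visit 30.
      Visit 36.
    Visit 2.
  At 18: go right to 28.
    At 28: go left to 9.
      9 is a leaf — visit 9.
    At 28: no right child.
    Visit 28.
  Visit 18.
At 6: go right to 23.
  At 23: no left child.
  At 23: go right to 12.
    At 12: go left to 38.
      38 is a leaf — visit 38.
    At 12: go right to 14.
      At 14: go left to 1.
        1 is a leaf — visit 1.
      At 14: no right child.
      Visit 14.
    Visit 12.
  Visit 23.
Visit 6.
Full post-order sequence: 3, 4, 30, 36, 2, 9, 28, 18, 38, 1, 14, 12, 23, 6.

12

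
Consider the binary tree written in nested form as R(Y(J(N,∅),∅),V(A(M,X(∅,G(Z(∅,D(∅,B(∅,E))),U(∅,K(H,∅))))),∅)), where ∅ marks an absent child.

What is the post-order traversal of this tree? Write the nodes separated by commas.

N, J, Y, M, E, B, D, Z, H, K, U, G, X, A, V, R

Post-order visits the left subtree, then the right subtree, then the node.
At R: go left to Y.
  At Y: go left to J.
    At J: go left to N.
      N is a leaf — visit N.
    At J: no right child.
    Visit J.
  At Y: no right child.
  Visit Y.
At R: go right to V.
  At V: go left to A.
    At A: go left to M.
      M is a leaf — visit M.
    At A: go right to X.
      At X: no left child.
      At X: go right to G.
        At G: go left to Z.
          At Z: no left child.
          At Z: go right to D.
            At D: no left child.
            At D: go right to B.
              At B: no left child.
              At B: go right to E.
                E is a leaf — visit E.
              Visit B.
            Visit D.
          Visit Z.
        At G: go right to U.
          At U: no left child.
          At U: go right to K.
            At K: go left to H.
              H is a leaf — visit H.
            At K: no right child.
            Visit K.
          Visit U.
        Visit G.
      Visit X.
    Visit A.
  At V: no right child.
  Visit V.
Visit R.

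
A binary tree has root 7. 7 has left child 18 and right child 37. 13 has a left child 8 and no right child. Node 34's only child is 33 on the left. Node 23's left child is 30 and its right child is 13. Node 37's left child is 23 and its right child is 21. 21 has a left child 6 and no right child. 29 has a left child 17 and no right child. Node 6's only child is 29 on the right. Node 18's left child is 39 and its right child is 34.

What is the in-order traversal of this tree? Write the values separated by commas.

39, 18, 33, 34, 7, 30, 23, 8, 13, 37, 6, 17, 29, 21

In-order visits the left subtree, then the node, then the right subtree.
At 7: go left to 18.
  At 18: go left to 39.
    39 is a leaf — visit 39.
  Visit 18.
  At 18: go right to 34.
    At 34: go left to 33.
      33 is a leaf — visit 33.
    Visit 34.
    At 34: no right child.
Visit 7.
At 7: go right to 37.
  At 37: go left to 23.
    At 23: go left to 30.
      30 is a leaf — visit 30.
    Visit 23.
    At 23: go right to 13.
      At 13: go left to 8.
        8 is a leaf — visit 8.
      Visit 13.
      At 13: no right child.
  Visit 37.
  At 37: go right to 21.
    At 21: go left to 6.
      At 6: no left child.
      Visit 6.
      At 6: go right to 29.
        At 29: go left to 17.
          17 is a leaf — visit 17.
        Visit 29.
        At 29: no right child.
    Visit 21.
    At 21: no right child.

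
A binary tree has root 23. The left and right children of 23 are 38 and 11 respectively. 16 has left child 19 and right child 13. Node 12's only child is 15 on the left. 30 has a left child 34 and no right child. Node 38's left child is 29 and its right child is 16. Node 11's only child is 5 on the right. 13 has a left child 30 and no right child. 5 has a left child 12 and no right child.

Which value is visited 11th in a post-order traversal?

11

Post-order visits the left subtree, then the right subtree, then the node.
At 23: go left to 38.
  At 38: go left to 29.
    29 is a leaf — visit 29.
  At 38: go right to 16.
    At 16: go left to 19.
      19 is a leaf — visit 19.
    At 16: go right to 13.
      At 13: go left to 30.
        At 30: go left to 34.
          34 is a leaf — visit 34.
        At 30: no right child.
        Visit 30.
      At 13: no right child.
      Visit 13.
    Visit 16.
  Visit 38.
At 23: go right to 11.
  At 11: no left child.
  At 11: go right to 5.
    At 5: go left to 12.
      At 12: go left to 15.
        15 is a leaf — visit 15.
      At 12: no right child.
      Visit 12.
    At 5: no right child.
    Visit 5.
  Visit 11.
Visit 23.
Full post-order sequence: 29, 19, 34, 30, 13, 16, 38, 15, 12, 5, 11, 23.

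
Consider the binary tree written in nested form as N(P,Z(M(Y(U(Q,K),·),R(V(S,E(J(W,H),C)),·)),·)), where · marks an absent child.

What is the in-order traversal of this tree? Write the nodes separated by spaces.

P N Q U K Y M S V W J H E C R Z

In-order visits the left subtree, then the node, then the right subtree.
At N: go left to P.
  P is a leaf — visit P.
Visit N.
At N: go right to Z.
  At Z: go left to M.
    At M: go left to Y.
      At Y: go left to U.
        At U: go left to Q.
          Q is a leaf — visit Q.
        Visit U.
        At U: go right to K.
          K is a leaf — visit K.
      Visit Y.
      At Y: no right child.
    Visit M.
    At M: go right to R.
      At R: go left to V.
        At V: go left to S.
          S is a leaf — visit S.
        Visit V.
        At V: go right to E.
          At E: go left to J.
            At J: go left to W.
              W is a leaf — visit W.
            Visit J.
            At J: go right to H.
              H is a leaf — visit H.
          Visit E.
          At E: go right to C.
            C is a leaf — visit C.
      Visit R.
      At R: no right child.
  Visit Z.
  At Z: no right child.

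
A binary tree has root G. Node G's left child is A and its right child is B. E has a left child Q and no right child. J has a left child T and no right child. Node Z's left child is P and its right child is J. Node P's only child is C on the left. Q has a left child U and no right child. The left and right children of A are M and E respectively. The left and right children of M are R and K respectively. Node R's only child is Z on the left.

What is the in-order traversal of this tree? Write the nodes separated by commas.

In-order visits the left subtree, then the node, then the right subtree.
At G: go left to A.
  At A: go left to M.
    At M: go left to R.
      At R: go left to Z.
        At Z: go left to P.
          At P: go left to C.
            C is a leaf — visit C.
          Visit P.
          At P: no right child.
        Visit Z.
        At Z: go right to J.
          At J: go left to T.
            T is a leaf — visit T.
          Visit J.
          At J: no right child.
      Visit R.
      At R: no right child.
    Visit M.
    At M: go right to K.
      K is a leaf — visit K.
  Visit A.
  At A: go right to E.
    At E: go left to Q.
      At Q: go left to U.
        U is a leaf — visit U.
      Visit Q.
      At Q: no right child.
    Visit E.
    At E: no right child.
Visit G.
At G: go right to B.
  B is a leaf — visit B.

C, P, Z, T, J, R, M, K, A, U, Q, E, G, B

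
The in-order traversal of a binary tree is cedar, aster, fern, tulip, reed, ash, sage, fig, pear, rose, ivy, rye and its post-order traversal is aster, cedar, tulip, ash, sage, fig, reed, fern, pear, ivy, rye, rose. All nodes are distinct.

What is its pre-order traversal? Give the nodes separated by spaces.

The last element of post-order is the root; it splits in-order into left and right subtrees.
Root rose: left subtree has 9 nodes {cedar, aster, fern, tulip, reed, ash, sage, fig, pear}, right has 2 {ivy, rye}.
  Root pear: left subtree has 8 nodes {cedar, aster, fern, tulip, reed, ash, sage, fig}, right has 0 { }.
    Root fern: left subtree has 2 nodes {cedar, aster}, right has 5 {tulip, reed, ash, sage, fig}.
      Root cedar: left subtree has 0 nodes { }, right has 1 {aster}.
      Root reed: left subtree has 1 node {tulip}, right has 3 {ash, sage, fig}.
        Root fig: left subtree has 2 nodes {ash, sage}, right has 0 { }.
          Root sage: left subtree has 1 node {ash}, right has 0 { }.
  Root rye: left subtree has 1 node {ivy}, right has 0 { }.

rose pear fern cedar aster reed tulip fig sage ash rye ivy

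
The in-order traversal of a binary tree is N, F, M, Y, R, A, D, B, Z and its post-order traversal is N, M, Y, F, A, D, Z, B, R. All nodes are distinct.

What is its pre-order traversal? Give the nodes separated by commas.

R, F, N, Y, M, B, D, A, Z

The last element of post-order is the root; it splits in-order into left and right subtrees.
Root R: left subtree has 4 nodes {N, F, M, Y}, right has 4 {A, D, B, Z}.
  Root F: left subtree has 1 node {N}, right has 2 {M, Y}.
    Root Y: left subtree has 1 node {M}, right has 0 { }.
  Root B: left subtree has 2 nodes {A, D}, right has 1 {Z}.
    Root D: left subtree has 1 node {A}, right has 0 { }.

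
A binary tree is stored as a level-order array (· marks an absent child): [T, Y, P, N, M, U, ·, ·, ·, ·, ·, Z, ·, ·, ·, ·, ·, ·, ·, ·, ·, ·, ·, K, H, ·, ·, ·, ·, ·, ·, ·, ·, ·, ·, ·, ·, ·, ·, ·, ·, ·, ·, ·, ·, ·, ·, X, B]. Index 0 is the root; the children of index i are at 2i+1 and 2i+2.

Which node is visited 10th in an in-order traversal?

U

In-order visits the left subtree, then the node, then the right subtree.
At T: go left to Y.
  At Y: go left to N.
    N is a leaf — visit N.
  Visit Y.
  At Y: go right to M.
    M is a leaf — visit M.
Visit T.
At T: go right to P.
  At P: go left to U.
    At U: go left to Z.
      At Z: go left to K.
        At K: go left to X.
          X is a leaf — visit X.
        Visit K.
        At K: go right to B.
          B is a leaf — visit B.
      Visit Z.
      At Z: go right to H.
        H is a leaf — visit H.
    Visit U.
    At U: no right child.
  Visit P.
  At P: no right child.
Full in-order sequence: N, Y, M, T, X, K, B, Z, H, U, P.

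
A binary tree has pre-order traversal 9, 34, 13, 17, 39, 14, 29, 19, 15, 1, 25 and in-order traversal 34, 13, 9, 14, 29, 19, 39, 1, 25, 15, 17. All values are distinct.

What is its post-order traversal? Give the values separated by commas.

The first element of pre-order is the root; it splits in-order into left and right subtrees.
Root 9: left subtree has 2 nodes {34, 13}, right has 8 {14, 29, 19, 39, 1, 25, 15, 17}.
  Root 34: left subtree has 0 nodes { }, right has 1 {13}.
  Root 17: left subtree has 7 nodes {14, 29, 19, 39, 1, 25, 15}, right has 0 { }.
    Root 39: left subtree has 3 nodes {14, 29, 19}, right has 3 {1, 25, 15}.
      Root 14: left subtree has 0 nodes { }, right has 2 {29, 19}.
        Root 29: left subtree has 0 nodes { }, right has 1 {19}.
      Root 15: left subtree has 2 nodes {1, 25}, right has 0 { }.
        Root 1: left subtree has 0 nodes { }, right has 1 {25}.

13, 34, 19, 29, 14, 25, 1, 15, 39, 17, 9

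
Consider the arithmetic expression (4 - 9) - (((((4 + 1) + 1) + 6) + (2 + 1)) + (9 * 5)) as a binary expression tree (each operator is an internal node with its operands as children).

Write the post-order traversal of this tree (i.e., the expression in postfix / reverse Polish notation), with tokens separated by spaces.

Post-order on an expression tree gives postfix notation: for each operator, emit left operand, right operand, then the operator.

4 9 - 4 1 + 1 + 6 + 2 1 + + 9 5 * + -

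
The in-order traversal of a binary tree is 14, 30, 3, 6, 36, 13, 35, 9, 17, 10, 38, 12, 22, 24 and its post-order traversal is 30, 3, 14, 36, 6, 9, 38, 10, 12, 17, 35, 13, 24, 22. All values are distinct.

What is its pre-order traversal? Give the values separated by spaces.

22 13 6 14 3 30 36 35 17 9 12 10 38 24

The last element of post-order is the root; it splits in-order into left and right subtrees.
Root 22: left subtree has 12 nodes {14, 30, 3, 6, 36, 13, 35, 9, 17, 10, 38, 12}, right has 1 {24}.
  Root 13: left subtree has 5 nodes {14, 30, 3, 6, 36}, right has 6 {35, 9, 17, 10, 38, 12}.
    Root 6: left subtree has 3 nodes {14, 30, 3}, right has 1 {36}.
      Root 14: left subtree has 0 nodes { }, right has 2 {30, 3}.
        Root 3: left subtree has 1 node {30}, right has 0 { }.
    Root 35: left subtree has 0 nodes { }, right has 5 {9, 17, 10, 38, 12}.
      Root 17: left subtree has 1 node {9}, right has 3 {10, 38, 12}.
        Root 12: left subtree has 2 nodes {10, 38}, right has 0 { }.
          Root 10: left subtree has 0 nodes { }, right has 1 {38}.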